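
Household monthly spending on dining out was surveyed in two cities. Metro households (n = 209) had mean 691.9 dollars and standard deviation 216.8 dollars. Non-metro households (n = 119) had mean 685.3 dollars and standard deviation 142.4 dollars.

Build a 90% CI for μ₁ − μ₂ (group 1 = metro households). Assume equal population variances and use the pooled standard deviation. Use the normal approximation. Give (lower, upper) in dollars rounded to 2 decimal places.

(-29.90, 43.10)

s_p = √[((n₁−1)s₁² + (n₂−1)s₂²)/(n₁+n₂−2)] = √[(208·216.8² + 118·142.4²)/326] = 193.2070.
SE = 193.2070·√(1/209 + 1/119) = 22.1877.
With z* = 1.645, margin = 1.645 × 22.1877 = 36.4988.
x̄₁ − x̄₂ = 691.9 − 685.3 = 6.6000; interval 6.6000 ± 36.4988 = (-29.90, 43.10).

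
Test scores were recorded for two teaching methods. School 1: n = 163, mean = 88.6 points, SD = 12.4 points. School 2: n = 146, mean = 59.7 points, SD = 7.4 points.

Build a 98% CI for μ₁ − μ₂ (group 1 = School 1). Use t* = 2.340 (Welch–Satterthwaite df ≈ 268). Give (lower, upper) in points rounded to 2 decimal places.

(26.21, 31.59)

Per-group SEs: s₁/√n₁ = 12.4/√163 = 0.9712, s₂/√n₂ = 7.4/√146 = 0.6124.
Unpooled SE of the difference: √(0.94322944 + 0.37503376) = 1.1482.
Margin of error = t* · SE = 2.340 × 1.1482 = 2.6868.
x̄₁ − x̄₂ = 88.6 − 59.7 = 28.9000.
CI: 28.9000 ± 2.6868 = (26.21, 31.59).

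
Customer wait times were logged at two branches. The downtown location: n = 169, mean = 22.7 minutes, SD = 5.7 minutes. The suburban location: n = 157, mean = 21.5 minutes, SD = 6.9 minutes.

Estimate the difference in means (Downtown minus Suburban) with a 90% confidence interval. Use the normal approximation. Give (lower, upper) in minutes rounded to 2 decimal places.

(0.04, 2.36)

Standard errors of each mean: 5.7/√169 = 0.4385 and 6.9/√157 = 0.5507.
SE(x̄₁ − x̄₂) = √(0.4385² + 0.5507²) = 0.7040 for independent samples with unequal variances.
With z* = 1.645, the margin is 1.645 × 0.7040 = 1.1581.
x̄₁ − x̄₂ = 22.7 − 21.5 = 1.2000; the interval is 1.2000 ± 1.1581 = (0.04, 2.36).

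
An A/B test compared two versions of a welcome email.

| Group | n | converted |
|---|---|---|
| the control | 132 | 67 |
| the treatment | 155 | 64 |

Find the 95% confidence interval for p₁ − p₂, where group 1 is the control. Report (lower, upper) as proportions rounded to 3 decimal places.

First, p̂₁ = 67/132 = 0.5076; p̂₂ = 64/155 = 0.4129.
The two standard errors are √(0.5076×0.4924/132) = 0.04351 and √(0.4129×0.5871/155) = 0.03955.
Because the samples are independent, SE_diff = √(0.04351² + 0.03955²) = 0.05880.
Using z* = 1.960 for 95%, ME = 1.960 × 0.05880 = 0.11525.
p̂₁ − p̂₂ = 0.0947; interval 0.0947 ± 0.11525 gives (-0.021, 0.210).

(-0.021, 0.210)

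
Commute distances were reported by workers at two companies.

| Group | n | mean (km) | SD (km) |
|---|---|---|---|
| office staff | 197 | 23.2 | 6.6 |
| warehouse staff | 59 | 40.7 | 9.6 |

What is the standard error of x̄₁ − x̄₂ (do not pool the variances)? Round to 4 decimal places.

Standard errors of each mean: 6.6/√197 = 0.4702 and 9.6/√59 = 1.2498.
SE(x̄₁ − x̄₂) = √(0.4702² + 1.2498²) = 1.3353 for independent samples with unequal variances.

1.3353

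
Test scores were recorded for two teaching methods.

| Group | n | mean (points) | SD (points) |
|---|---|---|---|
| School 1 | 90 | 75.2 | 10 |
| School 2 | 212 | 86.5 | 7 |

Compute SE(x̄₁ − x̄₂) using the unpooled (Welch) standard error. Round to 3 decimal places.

1.159

Standard errors of each mean: 10/√90 = 1.0541 and 7/√212 = 0.4808.
SE(x̄₁ − x̄₂) = √(1.0541² + 0.4808²) = 1.1586 for independent samples with unequal variances.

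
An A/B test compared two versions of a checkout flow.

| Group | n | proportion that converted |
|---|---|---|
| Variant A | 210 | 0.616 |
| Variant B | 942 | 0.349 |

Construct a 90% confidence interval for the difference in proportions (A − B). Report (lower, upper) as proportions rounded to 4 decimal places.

(0.2062, 0.3278)

SE₁ = √(p̂₁(1−p̂₁)/n₁) = √(0.6160·0.3840/210) = 0.03356; SE₂ = √(0.3490·0.6510/942) = 0.01553.
Independent samples: SE of the difference = √(SE₁² + SE₂²) = √(0.0011262736 + 0.0002411809) = 0.03698.
z* for 90% confidence is 1.645, so the margin of error is 1.645 × 0.03698 = 0.06083.
Point estimate p̂₁ − p̂₂ = 0.6160 − 0.3490 = 0.2670.
0.2670 ± 0.06083 → (0.2062, 0.3278).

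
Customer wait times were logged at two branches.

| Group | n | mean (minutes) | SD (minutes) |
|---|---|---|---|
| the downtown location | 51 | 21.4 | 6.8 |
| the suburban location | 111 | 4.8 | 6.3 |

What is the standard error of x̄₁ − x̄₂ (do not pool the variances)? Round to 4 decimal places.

Per-group SEs: s₁/√n₁ = 6.8/√51 = 0.9522, s₂/√n₂ = 6.3/√111 = 0.5980.
Unpooled SE of the difference: √(0.90668484 + 0.357604) = 1.1244.

1.1244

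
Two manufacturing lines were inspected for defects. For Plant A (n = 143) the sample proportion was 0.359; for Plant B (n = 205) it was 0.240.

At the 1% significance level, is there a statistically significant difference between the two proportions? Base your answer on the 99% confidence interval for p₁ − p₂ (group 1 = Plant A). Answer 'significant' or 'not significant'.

not significant

The two standard errors are √(0.3590×0.6410/143) = 0.04012 and √(0.2400×0.7600/205) = 0.02983.
Because the samples are independent, SE_diff = √(0.04012² + 0.02983²) = 0.04999.
Using z* = 2.576 for 99%, ME = 2.576 × 0.04999 = 0.12877.
p̂₁ − p̂₂ = 0.1190; interval 0.1190 ± 0.12877 gives (-0.00977, 0.24777).
The interval (-0.00977, 0.24777) contains 0, so the difference is not significant.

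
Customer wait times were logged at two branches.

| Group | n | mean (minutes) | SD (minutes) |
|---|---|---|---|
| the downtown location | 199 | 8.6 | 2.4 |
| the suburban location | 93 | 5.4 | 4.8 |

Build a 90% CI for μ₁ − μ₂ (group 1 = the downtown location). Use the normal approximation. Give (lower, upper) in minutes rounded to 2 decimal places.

Per-group SEs: s₁/√n₁ = 2.4/√199 = 0.1701, s₂/√n₂ = 4.8/√93 = 0.4977.
Unpooled SE of the difference: √(0.02893401 + 0.24770529) = 0.5260.
Margin of error = z* · SE = 1.645 × 0.5260 = 0.8653.
x̄₁ − x̄₂ = 8.6 − 5.4 = 3.2000.
CI: 3.2000 ± 0.8653 = (2.33, 4.07).

(2.33, 4.07)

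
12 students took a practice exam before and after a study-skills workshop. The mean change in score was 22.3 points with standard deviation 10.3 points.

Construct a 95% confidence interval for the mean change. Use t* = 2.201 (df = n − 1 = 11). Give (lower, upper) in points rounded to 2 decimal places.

(15.76, 28.84)

Paired design: SE = s_d/√n = 10.3/√12 = 2.9734.
t* = 2.201; margin of error = 2.201 × 2.9734 = 6.5445.
22.3 ± 6.5445 → (15.76, 28.84).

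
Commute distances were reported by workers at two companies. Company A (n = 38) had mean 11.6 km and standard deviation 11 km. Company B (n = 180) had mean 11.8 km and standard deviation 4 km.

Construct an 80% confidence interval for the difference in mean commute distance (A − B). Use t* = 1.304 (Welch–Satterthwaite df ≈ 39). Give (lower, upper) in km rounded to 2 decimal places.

(-2.56, 2.16)

Standard errors of each mean: 11/√38 = 1.7844 and 4/√180 = 0.2981.
SE(x̄₁ − x̄₂) = √(1.7844² + 0.2981²) = 1.8091 for independent samples with unequal variances.
With t* = 1.304, the margin is 1.304 × 1.8091 = 2.3591.
x̄₁ − x̄₂ = 11.6 − 11.8 = -0.2000; the interval is -0.2000 ± 2.3591 = (-2.56, 2.16).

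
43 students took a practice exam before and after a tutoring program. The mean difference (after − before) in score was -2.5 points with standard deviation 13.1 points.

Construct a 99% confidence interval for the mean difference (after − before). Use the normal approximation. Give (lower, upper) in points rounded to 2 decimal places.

Paired design: SE = s_d/√n = 13.1/√43 = 1.9977.
z* = 2.576; margin of error = 2.576 × 1.9977 = 5.1461.
-2.5 ± 5.1461 → (-7.65, 2.65).

(-7.65, 2.65)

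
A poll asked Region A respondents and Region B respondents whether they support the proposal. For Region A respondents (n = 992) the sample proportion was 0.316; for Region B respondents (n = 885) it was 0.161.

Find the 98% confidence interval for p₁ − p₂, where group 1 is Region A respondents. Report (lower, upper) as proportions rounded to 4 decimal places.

The two standard errors are √(0.3160×0.6840/992) = 0.01476 and √(0.1610×0.8390/885) = 0.01235.
Because the samples are independent, SE_diff = √(0.01476² + 0.01235²) = 0.01925.
Using z* = 2.326 for 98%, ME = 2.326 × 0.01925 = 0.04478.
p̂₁ − p̂₂ = 0.1550; interval 0.1550 ± 0.04478 gives (0.1102, 0.1998).

(0.1102, 0.1998)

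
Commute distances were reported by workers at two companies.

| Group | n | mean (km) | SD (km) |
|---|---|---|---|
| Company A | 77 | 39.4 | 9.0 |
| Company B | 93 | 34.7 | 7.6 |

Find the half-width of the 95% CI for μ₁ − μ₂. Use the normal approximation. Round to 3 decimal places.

2.535

SE₁ = s₁/√n₁ = 9.0/√77 = 1.0256; SE₂ = 7.6/√93 = 0.7881.
Independent samples, unequal variances: SE_diff = √(SE₁² + SE₂²) = √(1.05185536 + 0.62110161) = 1.2934.
z* = 1.960, so margin of error = 1.960 × 1.2934 = 2.5351.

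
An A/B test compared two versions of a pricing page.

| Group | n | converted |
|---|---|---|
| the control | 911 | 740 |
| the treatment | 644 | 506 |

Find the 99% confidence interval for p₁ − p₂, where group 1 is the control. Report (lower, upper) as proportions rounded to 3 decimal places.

First, p̂₁ = 740/911 = 0.8123; p̂₂ = 506/644 = 0.7857.
The two standard errors are √(0.8123×0.1877/911) = 0.01294 and √(0.7857×0.2143/644) = 0.01617.
Because the samples are independent, SE_diff = √(0.01294² + 0.01617²) = 0.02071.
Using z* = 2.576 for 99%, ME = 2.576 × 0.02071 = 0.05335.
p̂₁ − p̂₂ = 0.0266; interval 0.0266 ± 0.05335 gives (-0.027, 0.080).

(-0.027, 0.080)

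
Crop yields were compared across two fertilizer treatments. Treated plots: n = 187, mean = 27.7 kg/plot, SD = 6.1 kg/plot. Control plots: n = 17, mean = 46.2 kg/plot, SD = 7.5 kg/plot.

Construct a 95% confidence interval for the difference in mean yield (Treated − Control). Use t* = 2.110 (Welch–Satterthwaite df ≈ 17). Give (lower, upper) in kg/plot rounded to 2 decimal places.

SE₁ = s₁/√n₁ = 6.1/√187 = 0.4461; SE₂ = 7.5/√17 = 1.8190.
Independent samples, unequal variances: SE_diff = √(SE₁² + SE₂²) = √(0.19900521 + 3.308761) = 1.8729.
t* = 2.110, so margin of error = 2.110 × 1.8729 = 3.9518.
Difference in means = 27.7 − 46.2 = -18.5000.
-18.5000 ± 3.9518 → (-22.45, -14.55).

(-22.45, -14.55)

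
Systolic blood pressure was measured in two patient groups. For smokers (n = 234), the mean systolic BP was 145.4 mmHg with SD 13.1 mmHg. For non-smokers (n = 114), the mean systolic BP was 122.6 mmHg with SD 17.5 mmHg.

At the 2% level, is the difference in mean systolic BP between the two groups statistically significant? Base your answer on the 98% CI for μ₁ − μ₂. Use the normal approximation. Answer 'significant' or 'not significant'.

significant

SE₁ = s₁/√n₁ = 13.1/√234 = 0.8564; SE₂ = 17.5/√114 = 1.6390.
Independent samples, unequal variances: SE_diff = √(SE₁² + SE₂²) = √(0.73342096 + 2.686321) = 1.8493.
z* = 2.326, so margin of error = 2.326 × 1.8493 = 4.3015.
Difference in means = 145.4 − 122.6 = 22.8000.
22.8000 ± 4.3015 → (18.4985, 27.1015).
The interval (18.4985, 27.1015) does not contain 0, so the difference is significant.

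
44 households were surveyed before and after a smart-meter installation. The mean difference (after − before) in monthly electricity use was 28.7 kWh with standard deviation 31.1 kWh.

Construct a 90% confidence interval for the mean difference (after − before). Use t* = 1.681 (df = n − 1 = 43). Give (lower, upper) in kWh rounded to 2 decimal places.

Paired design: SE = s_d/√n = 31.1/√44 = 4.6885.
t* = 1.681; margin of error = 1.681 × 4.6885 = 7.8814.
28.7 ± 7.8814 → (20.82, 36.58).

(20.82, 36.58)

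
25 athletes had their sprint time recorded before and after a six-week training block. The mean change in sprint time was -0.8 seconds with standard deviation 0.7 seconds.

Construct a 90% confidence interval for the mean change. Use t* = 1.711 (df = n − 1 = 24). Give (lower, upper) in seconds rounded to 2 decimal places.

(-1.04, -0.56)

Paired design: SE = s_d/√n = 0.7/√25 = 0.1400.
t* = 1.711; margin of error = 1.711 × 0.1400 = 0.2395.
-0.8 ± 0.2395 → (-1.04, -0.56).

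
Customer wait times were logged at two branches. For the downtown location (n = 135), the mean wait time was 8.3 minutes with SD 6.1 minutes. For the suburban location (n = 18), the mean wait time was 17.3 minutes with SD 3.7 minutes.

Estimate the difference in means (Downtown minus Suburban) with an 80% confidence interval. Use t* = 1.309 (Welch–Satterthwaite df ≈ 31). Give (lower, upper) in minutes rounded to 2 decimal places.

Per-group SEs: s₁/√n₁ = 6.1/√135 = 0.5250, s₂/√n₂ = 3.7/√18 = 0.8721.
Unpooled SE of the difference: √(0.275625 + 0.76055841) = 1.0179.
Margin of error = t* · SE = 1.309 × 1.0179 = 1.3324.
x̄₁ − x̄₂ = 8.3 − 17.3 = -9.0000.
CI: -9.0000 ± 1.3324 = (-10.33, -7.67).

(-10.33, -7.67)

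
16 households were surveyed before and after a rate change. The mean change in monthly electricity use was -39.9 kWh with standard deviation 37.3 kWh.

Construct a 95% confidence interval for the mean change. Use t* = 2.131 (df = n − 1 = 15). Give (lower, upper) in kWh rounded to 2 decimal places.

Paired design: SE = s_d/√n = 37.3/√16 = 9.3250.
t* = 2.131; margin of error = 2.131 × 9.3250 = 19.8716.
-39.9 ± 19.8716 → (-59.77, -20.03).

(-59.77, -20.03)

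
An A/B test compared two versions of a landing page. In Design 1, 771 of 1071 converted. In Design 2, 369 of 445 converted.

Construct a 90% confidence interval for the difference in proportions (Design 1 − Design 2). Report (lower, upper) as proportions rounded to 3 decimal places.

First, p̂₁ = 771/1071 = 0.7199; p̂₂ = 369/445 = 0.8292.
The two standard errors are √(0.7199×0.2801/1071) = 0.01372 and √(0.8292×0.1708/445) = 0.01784.
Because the samples are independent, SE_diff = √(0.01372² + 0.01784²) = 0.02251.
Using z* = 1.645 for 90%, ME = 1.645 × 0.02251 = 0.03703.
p̂₁ − p̂₂ = -0.1093; interval -0.1093 ± 0.03703 gives (-0.146, -0.072).

(-0.146, -0.072)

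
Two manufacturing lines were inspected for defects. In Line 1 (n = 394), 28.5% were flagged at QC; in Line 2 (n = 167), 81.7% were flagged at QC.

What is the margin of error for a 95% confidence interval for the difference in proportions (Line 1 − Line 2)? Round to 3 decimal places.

The two standard errors are √(0.2850×0.7150/394) = 0.02274 and √(0.8170×0.1830/167) = 0.02992.
Because the samples are independent, SE_diff = √(0.02274² + 0.02992²) = 0.03758.
Using z* = 1.960 for 95%, ME = 1.960 × 0.03758 = 0.07366.

0.074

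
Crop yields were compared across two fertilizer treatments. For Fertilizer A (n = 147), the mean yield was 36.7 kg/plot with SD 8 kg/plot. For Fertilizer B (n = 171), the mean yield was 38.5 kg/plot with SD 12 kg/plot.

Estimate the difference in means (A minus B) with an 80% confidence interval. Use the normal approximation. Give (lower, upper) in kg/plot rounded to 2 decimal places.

(-3.25, -0.35)

Standard errors of each mean: 8/√147 = 0.6598 and 12/√171 = 0.9177.
SE(x̄₁ − x̄₂) = √(0.6598² + 0.9177²) = 1.1303 for independent samples with unequal variances.
With z* = 1.282, the margin is 1.282 × 1.1303 = 1.4490.
x̄₁ − x̄₂ = 36.7 − 38.5 = -1.8000; the interval is -1.8000 ± 1.4490 = (-3.25, -0.35).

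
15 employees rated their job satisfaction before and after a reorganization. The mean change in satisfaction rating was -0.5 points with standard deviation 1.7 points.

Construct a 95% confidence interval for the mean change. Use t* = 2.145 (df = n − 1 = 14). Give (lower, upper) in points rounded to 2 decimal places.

This is a matched-pairs design, so SE = s_d/√n = 1.7/√15 = 0.4389.
Margin = 2.145 × 0.4389 = 0.9414; the interval is -0.5 ± 0.9414 = (-1.44, 0.44).

(-1.44, 0.44)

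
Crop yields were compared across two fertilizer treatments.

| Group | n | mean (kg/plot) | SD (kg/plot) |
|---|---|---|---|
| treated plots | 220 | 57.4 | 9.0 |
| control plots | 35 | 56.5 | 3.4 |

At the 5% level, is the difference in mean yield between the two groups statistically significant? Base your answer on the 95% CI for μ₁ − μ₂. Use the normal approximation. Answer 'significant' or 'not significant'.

Per-group SEs: s₁/√n₁ = 9.0/√220 = 0.6068, s₂/√n₂ = 3.4/√35 = 0.5747.
Unpooled SE of the difference: √(0.36820624 + 0.33028009) = 0.8358.
Margin of error = z* · SE = 1.960 × 0.8358 = 1.6382.
x̄₁ − x̄₂ = 57.4 − 56.5 = 0.9000.
CI: 0.9000 ± 1.6382 = (-0.7382, 2.5382).
The interval (-0.7382, 2.5382) contains 0, so the difference is not significant.

not significant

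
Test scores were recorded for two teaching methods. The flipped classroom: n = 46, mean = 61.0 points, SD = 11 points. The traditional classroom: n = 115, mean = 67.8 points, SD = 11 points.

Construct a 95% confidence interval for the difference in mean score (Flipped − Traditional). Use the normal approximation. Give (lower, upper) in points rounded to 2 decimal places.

SE₁ = s₁/√n₁ = 11/√46 = 1.6219; SE₂ = 11/√115 = 1.0258.
Independent samples, unequal variances: SE_diff = √(SE₁² + SE₂²) = √(2.63055961 + 1.05226564) = 1.9191.
z* = 1.960, so margin of error = 1.960 × 1.9191 = 3.7614.
Difference in means = 61.0 − 67.8 = -6.8000.
-6.8000 ± 3.7614 → (-10.56, -3.04).

(-10.56, -3.04)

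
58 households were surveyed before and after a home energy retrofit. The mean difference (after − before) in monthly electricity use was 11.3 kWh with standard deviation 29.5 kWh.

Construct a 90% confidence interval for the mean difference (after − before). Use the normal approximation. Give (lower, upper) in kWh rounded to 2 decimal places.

Paired design: SE = s_d/√n = 29.5/√58 = 3.8735.
z* = 1.645; margin of error = 1.645 × 3.8735 = 6.3719.
11.3 ± 6.3719 → (4.93, 17.67).

(4.93, 17.67)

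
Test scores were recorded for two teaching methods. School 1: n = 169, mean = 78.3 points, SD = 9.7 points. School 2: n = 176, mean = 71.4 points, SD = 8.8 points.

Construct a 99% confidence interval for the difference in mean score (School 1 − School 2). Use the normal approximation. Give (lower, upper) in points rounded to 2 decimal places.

(4.33, 9.47)

Per-group SEs: s₁/√n₁ = 9.7/√169 = 0.7462, s₂/√n₂ = 8.8/√176 = 0.6633.
Unpooled SE of the difference: √(0.55681444 + 0.43996689) = 0.9984.
Margin of error = z* · SE = 2.576 × 0.9984 = 2.5719.
x̄₁ − x̄₂ = 78.3 − 71.4 = 6.9000.
CI: 6.9000 ± 2.5719 = (4.33, 9.47).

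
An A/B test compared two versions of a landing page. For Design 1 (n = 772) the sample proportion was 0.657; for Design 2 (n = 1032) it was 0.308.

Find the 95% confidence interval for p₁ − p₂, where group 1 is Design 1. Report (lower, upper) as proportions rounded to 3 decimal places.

(0.305, 0.393)

The two standard errors are √(0.6570×0.3430/772) = 0.01709 and √(0.3080×0.6920/1032) = 0.01437.
Because the samples are independent, SE_diff = √(0.01709² + 0.01437²) = 0.02233.
Using z* = 1.960 for 95%, ME = 1.960 × 0.02233 = 0.04377.
p̂₁ − p̂₂ = 0.3490; interval 0.3490 ± 0.04377 gives (0.305, 0.393).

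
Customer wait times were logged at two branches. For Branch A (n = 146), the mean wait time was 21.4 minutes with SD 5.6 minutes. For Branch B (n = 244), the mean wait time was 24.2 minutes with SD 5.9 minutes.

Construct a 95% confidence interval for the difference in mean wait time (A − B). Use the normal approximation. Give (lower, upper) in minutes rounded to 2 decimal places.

(-3.97, -1.63)

Per-group SEs: s₁/√n₁ = 5.6/√146 = 0.4635, s₂/√n₂ = 5.9/√244 = 0.3777.
Unpooled SE of the difference: √(0.21483225 + 0.14265729) = 0.5979.
Margin of error = z* · SE = 1.960 × 0.5979 = 1.1719.
x̄₁ − x̄₂ = 21.4 − 24.2 = -2.8000.
CI: -2.8000 ± 1.1719 = (-3.97, -1.63).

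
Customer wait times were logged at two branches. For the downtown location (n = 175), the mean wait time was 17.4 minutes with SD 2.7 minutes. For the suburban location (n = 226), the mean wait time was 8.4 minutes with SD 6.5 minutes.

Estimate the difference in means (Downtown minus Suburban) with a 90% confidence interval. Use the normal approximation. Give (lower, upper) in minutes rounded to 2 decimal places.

(8.21, 9.79)

SE₁ = s₁/√n₁ = 2.7/√175 = 0.2041; SE₂ = 6.5/√226 = 0.4324.
Independent samples, unequal variances: SE_diff = √(SE₁² + SE₂²) = √(0.04165681 + 0.18696976) = 0.4781.
z* = 1.645, so margin of error = 1.645 × 0.4781 = 0.7865.
Difference in means = 17.4 − 8.4 = 9.0000.
9.0000 ± 0.7865 → (8.21, 9.79).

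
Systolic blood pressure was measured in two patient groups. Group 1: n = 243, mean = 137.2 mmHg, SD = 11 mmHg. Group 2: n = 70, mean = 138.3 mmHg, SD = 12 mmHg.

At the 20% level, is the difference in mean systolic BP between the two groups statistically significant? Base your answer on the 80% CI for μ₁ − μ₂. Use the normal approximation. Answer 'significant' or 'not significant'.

SE₁ = s₁/√n₁ = 11/√243 = 0.7057; SE₂ = 12/√70 = 1.4343.
Independent samples, unequal variances: SE_diff = √(SE₁² + SE₂²) = √(0.49801249 + 2.05721649) = 1.5985.
z* = 1.282, so margin of error = 1.282 × 1.5985 = 2.0493.
Difference in means = 137.2 − 138.3 = -1.1000.
-1.1000 ± 2.0493 → (-3.1493, 0.9493).
The interval (-3.1493, 0.9493) contains 0, so the difference is not significant.

not significant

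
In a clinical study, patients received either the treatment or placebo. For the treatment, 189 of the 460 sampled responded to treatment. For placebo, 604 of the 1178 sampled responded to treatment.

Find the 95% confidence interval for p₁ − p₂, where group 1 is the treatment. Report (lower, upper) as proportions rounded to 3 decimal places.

(-0.155, -0.049)

Sample proportions: 189/460 = 0.4109, 604/1178 = 0.5127.
Each SE is √(p̂(1−p̂)/n): √(0.4109·0.5891/460) = 0.02294 and √(0.5127·0.4873/1178) = 0.01456.
SE(p̂₁ − p̂₂) = √(SE₁² + SE₂²) = √(0.0005262436 + 0.0002119936) = 0.02717, since the two samples are independent.
At 95% confidence z* = 1.960; margin = 1.960 × 0.02717 = 0.05325.
The difference is 0.4109 − 0.5127 = -0.1018, so the interval is -0.1018 ± 0.05325 = (-0.155, -0.049).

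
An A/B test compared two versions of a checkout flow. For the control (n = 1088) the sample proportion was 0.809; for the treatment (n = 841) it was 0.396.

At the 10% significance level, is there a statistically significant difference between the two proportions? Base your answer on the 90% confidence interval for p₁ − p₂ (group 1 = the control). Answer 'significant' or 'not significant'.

The two standard errors are √(0.8090×0.1910/1088) = 0.01192 and √(0.3960×0.6040/841) = 0.01686.
Because the samples are independent, SE_diff = √(0.01192² + 0.01686²) = 0.02065.
Using z* = 1.645 for 90%, ME = 1.645 × 0.02065 = 0.03397.
p̂₁ − p̂₂ = 0.4130; interval 0.4130 ± 0.03397 gives (0.37903, 0.44697).
The interval (0.37903, 0.44697) does not contain 0, so the difference is significant.

significant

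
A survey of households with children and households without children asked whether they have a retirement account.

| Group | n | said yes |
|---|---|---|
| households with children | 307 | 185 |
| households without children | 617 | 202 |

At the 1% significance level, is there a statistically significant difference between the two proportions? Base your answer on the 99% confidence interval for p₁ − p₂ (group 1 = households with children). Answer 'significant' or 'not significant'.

significant

p̂₁ = 185/307 = 0.6026 and p̂₂ = 202/617 = 0.3274.
SE₁ = √(p̂₁(1−p̂₁)/n₁) = √(0.6026·0.3974/307) = 0.02793; SE₂ = √(0.3274·0.6726/617) = 0.01889.
Independent samples: SE of the difference = √(SE₁² + SE₂²) = √(0.0007800849 + 0.0003568321) = 0.03372.
z* for 99% confidence is 2.576, so the margin of error is 2.576 × 0.03372 = 0.08686.
Point estimate p̂₁ − p̂₂ = 0.6026 − 0.3274 = 0.2752.
0.2752 ± 0.08686 → (0.18834, 0.36206).
The interval (0.18834, 0.36206) does not contain 0, so the difference is significant.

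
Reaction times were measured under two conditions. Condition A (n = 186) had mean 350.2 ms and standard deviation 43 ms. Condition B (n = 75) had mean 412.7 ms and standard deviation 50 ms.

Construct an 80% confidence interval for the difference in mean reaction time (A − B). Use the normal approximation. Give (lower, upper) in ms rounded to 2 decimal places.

SE₁ = s₁/√n₁ = 43/√186 = 3.1529; SE₂ = 50/√75 = 5.7735.
Independent samples, unequal variances: SE_diff = √(SE₁² + SE₂²) = √(9.94077841 + 33.33330225) = 6.5783.
z* = 1.282, so margin of error = 1.282 × 6.5783 = 8.4334.
Difference in means = 350.2 − 412.7 = -62.5000.
-62.5000 ± 8.4334 → (-70.93, -54.07).

(-70.93, -54.07)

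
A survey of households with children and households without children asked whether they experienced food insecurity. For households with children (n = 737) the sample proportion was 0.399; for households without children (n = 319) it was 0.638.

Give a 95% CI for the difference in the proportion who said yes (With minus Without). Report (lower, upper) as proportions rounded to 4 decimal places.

The two standard errors are √(0.3990×0.6010/737) = 0.01804 and √(0.6380×0.3620/319) = 0.02691.
Because the samples are independent, SE_diff = √(0.01804² + 0.02691²) = 0.03240.
Using z* = 1.960 for 95%, ME = 1.960 × 0.03240 = 0.06350.
p̂₁ − p̂₂ = -0.2390; interval -0.2390 ± 0.06350 gives (-0.3025, -0.1755).

(-0.3025, -0.1755)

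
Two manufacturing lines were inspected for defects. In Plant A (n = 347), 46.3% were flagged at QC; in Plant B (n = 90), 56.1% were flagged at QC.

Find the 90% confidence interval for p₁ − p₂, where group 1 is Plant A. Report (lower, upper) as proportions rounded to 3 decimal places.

Each SE is √(p̂(1−p̂)/n): √(0.4630·0.5370/347) = 0.02677 and √(0.5610·0.4390/90) = 0.05231.
SE(p̂₁ − p̂₂) = √(SE₁² + SE₂²) = √(0.0007166329 + 0.0027363361) = 0.05876, since the two samples are independent.
At 90% confidence z* = 1.645; margin = 1.645 × 0.05876 = 0.09666.
The difference is 0.4630 − 0.5610 = -0.0980, so the interval is -0.0980 ± 0.09666 = (-0.195, -0.001).

(-0.195, -0.001)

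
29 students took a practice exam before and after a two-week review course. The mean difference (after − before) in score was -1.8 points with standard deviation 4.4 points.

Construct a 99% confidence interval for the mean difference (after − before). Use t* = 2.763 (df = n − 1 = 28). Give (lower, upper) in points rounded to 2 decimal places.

This is a matched-pairs design, so SE = s_d/√n = 4.4/√29 = 0.8171.
Margin = 2.763 × 0.8171 = 2.2576; the interval is -1.8 ± 2.2576 = (-4.06, 0.46).

(-4.06, 0.46)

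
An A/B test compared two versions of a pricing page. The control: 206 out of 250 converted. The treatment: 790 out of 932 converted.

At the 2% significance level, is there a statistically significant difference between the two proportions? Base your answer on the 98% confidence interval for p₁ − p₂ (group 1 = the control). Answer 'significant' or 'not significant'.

p̂₁ = 206/250 = 0.8240 and p̂₂ = 790/932 = 0.8476.
SE₁ = √(p̂₁(1−p̂₁)/n₁) = √(0.8240·0.1760/250) = 0.02409; SE₂ = √(0.8476·0.1524/932) = 0.01177.
Independent samples: SE of the difference = √(SE₁² + SE₂²) = √(0.0005803281 + 0.0001385329) = 0.02681.
z* for 98% confidence is 2.326, so the margin of error is 2.326 × 0.02681 = 0.06236.
Point estimate p̂₁ − p̂₂ = 0.8240 − 0.8476 = -0.0236.
-0.0236 ± 0.06236 → (-0.08596, 0.03876).
The interval (-0.08596, 0.03876) contains 0, so the difference is not significant.

not significant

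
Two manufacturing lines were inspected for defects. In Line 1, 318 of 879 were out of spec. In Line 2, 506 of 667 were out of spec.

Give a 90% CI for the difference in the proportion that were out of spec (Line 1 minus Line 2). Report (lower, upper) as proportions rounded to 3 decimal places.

(-0.435, -0.359)

First, p̂₁ = 318/879 = 0.3618; p̂₂ = 506/667 = 0.7586.
The two standard errors are √(0.3618×0.6382/879) = 0.01621 and √(0.7586×0.2414/667) = 0.01657.
Because the samples are independent, SE_diff = √(0.01621² + 0.01657²) = 0.02318.
Using z* = 1.645 for 90%, ME = 1.645 × 0.02318 = 0.03813.
p̂₁ − p̂₂ = -0.3968; interval -0.3968 ± 0.03813 gives (-0.435, -0.359).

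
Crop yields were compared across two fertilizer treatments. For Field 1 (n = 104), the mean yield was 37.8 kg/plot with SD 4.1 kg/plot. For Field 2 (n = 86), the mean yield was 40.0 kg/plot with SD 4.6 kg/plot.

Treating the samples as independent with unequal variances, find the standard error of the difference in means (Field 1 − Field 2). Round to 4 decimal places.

Per-group SEs: s₁/√n₁ = 4.1/√104 = 0.4020, s₂/√n₂ = 4.6/√86 = 0.4960.
Unpooled SE of the difference: √(0.161604 + 0.246016) = 0.6385.

0.6385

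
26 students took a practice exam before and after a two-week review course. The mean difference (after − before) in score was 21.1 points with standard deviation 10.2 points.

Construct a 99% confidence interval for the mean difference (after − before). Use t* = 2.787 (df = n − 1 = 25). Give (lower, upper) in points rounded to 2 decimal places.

(15.52, 26.68)

Paired design: SE = s_d/√n = 10.2/√26 = 2.0004.
t* = 2.787; margin of error = 2.787 × 2.0004 = 5.5751.
21.1 ± 5.5751 → (15.52, 26.68).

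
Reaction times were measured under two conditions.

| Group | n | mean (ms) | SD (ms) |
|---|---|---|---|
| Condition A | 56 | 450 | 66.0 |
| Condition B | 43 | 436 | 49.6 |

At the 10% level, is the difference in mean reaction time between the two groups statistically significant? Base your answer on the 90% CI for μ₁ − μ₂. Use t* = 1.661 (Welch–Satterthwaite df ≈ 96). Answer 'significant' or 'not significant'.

not significant

SE₁ = s₁/√n₁ = 66.0/√56 = 8.8196; SE₂ = 49.6/√43 = 7.5639.
Independent samples, unequal variances: SE_diff = √(SE₁² + SE₂²) = √(77.78534416 + 57.21258321) = 11.6189.
t* = 1.661, so margin of error = 1.661 × 11.6189 = 19.2990.
Difference in means = 450 − 436 = 14.0000.
14.0000 ± 19.2990 → (-5.2990, 33.2990).
The interval (-5.2990, 33.2990) contains 0, so the difference is not significant.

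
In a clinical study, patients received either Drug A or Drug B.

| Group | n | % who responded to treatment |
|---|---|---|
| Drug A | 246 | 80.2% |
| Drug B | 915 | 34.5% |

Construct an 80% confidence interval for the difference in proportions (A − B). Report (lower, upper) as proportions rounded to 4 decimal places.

(0.4187, 0.4953)

Each SE is √(p̂(1−p̂)/n): √(0.8020·0.1980/246) = 0.02541 and √(0.3450·0.6550/915) = 0.01572.
SE(p̂₁ − p̂₂) = √(SE₁² + SE₂²) = √(0.0006456681 + 0.0002471184) = 0.02988, since the two samples are independent.
At 80% confidence z* = 1.282; margin = 1.282 × 0.02988 = 0.03831.
The difference is 0.8020 − 0.3450 = 0.4570, so the interval is 0.4570 ± 0.03831 = (0.4187, 0.4953).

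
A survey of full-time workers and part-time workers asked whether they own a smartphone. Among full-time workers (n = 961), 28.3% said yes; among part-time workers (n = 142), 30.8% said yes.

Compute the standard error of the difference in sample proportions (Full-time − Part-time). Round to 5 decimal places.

Each SE is √(p̂(1−p̂)/n): √(0.2830·0.7170/961) = 0.01453 and √(0.3080·0.6920/142) = 0.03874.
SE(p̂₁ − p̂₂) = √(SE₁² + SE₂²) = √(0.0002111209 + 0.0015007876) = 0.04138, since the two samples are independent.

0.04138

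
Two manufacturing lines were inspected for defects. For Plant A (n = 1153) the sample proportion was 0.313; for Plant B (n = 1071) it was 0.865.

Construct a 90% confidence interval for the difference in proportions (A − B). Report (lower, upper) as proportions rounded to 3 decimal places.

The two standard errors are √(0.3130×0.6870/1153) = 0.01366 and √(0.8650×0.1350/1071) = 0.01044.
Because the samples are independent, SE_diff = √(0.01366² + 0.01044²) = 0.01719.
Using z* = 1.645 for 90%, ME = 1.645 × 0.01719 = 0.02828.
p̂₁ − p̂₂ = -0.5520; interval -0.5520 ± 0.02828 gives (-0.580, -0.524).

(-0.580, -0.524)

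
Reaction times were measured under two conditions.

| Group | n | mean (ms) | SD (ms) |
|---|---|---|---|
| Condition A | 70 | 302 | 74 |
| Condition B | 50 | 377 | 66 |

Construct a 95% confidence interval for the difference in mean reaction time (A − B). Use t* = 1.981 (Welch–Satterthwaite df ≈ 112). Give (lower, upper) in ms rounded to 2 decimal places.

Standard errors of each mean: 74/√70 = 8.8447 and 66/√50 = 9.3338.
SE(x̄₁ − x̄₂) = √(8.8447² + 9.3338²) = 12.8588 for independent samples with unequal variances.
With t* = 1.981, the margin is 1.981 × 12.8588 = 25.4733.
x̄₁ − x̄₂ = 302 − 377 = -75.0000; the interval is -75.0000 ± 25.4733 = (-100.47, -49.53).

(-100.47, -49.53)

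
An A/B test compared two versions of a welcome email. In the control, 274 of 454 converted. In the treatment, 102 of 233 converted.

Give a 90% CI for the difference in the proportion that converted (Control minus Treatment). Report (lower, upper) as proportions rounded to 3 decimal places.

p̂₁ = 274/454 = 0.6035 and p̂₂ = 102/233 = 0.4378.
SE₁ = √(p̂₁(1−p̂₁)/n₁) = √(0.6035·0.3965/454) = 0.02296; SE₂ = √(0.4378·0.5622/233) = 0.03250.
Independent samples: SE of the difference = √(SE₁² + SE₂²) = √(0.0005271616 + 0.00105625) = 0.03979.
z* for 90% confidence is 1.645, so the margin of error is 1.645 × 0.03979 = 0.06545.
Point estimate p̂₁ − p̂₂ = 0.6035 − 0.4378 = 0.1657.
0.1657 ± 0.06545 → (0.100, 0.231).

(0.100, 0.231)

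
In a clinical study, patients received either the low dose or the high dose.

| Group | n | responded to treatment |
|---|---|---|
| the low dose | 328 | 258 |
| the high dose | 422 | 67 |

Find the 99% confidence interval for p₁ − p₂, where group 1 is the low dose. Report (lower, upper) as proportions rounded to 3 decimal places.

First, p̂₁ = 258/328 = 0.7866; p̂₂ = 67/422 = 0.1588.
The two standard errors are √(0.7866×0.2134/328) = 0.02262 and √(0.1588×0.8412/422) = 0.01779.
Because the samples are independent, SE_diff = √(0.02262² + 0.01779²) = 0.02878.
Using z* = 2.576 for 99%, ME = 2.576 × 0.02878 = 0.07414.
p̂₁ − p̂₂ = 0.6278; interval 0.6278 ± 0.07414 gives (0.554, 0.702).

(0.554, 0.702)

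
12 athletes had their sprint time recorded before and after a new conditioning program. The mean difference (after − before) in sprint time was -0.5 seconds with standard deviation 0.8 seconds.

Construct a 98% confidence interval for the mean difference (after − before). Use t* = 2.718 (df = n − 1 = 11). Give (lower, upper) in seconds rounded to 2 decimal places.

Paired design: SE = s_d/√n = 0.8/√12 = 0.2309.
t* = 2.718; margin of error = 2.718 × 0.2309 = 0.6276.
-0.5 ± 0.6276 → (-1.13, 0.13).

(-1.13, 0.13)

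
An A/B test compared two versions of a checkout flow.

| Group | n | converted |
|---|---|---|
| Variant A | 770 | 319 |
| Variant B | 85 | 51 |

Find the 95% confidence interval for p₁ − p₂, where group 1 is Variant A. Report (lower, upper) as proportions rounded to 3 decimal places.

(-0.296, -0.076)

First, p̂₁ = 319/770 = 0.4143; p̂₂ = 51/85 = 0.6000.
The two standard errors are √(0.4143×0.5857/770) = 0.01775 and √(0.6000×0.4000/85) = 0.05314.
Because the samples are independent, SE_diff = √(0.01775² + 0.05314²) = 0.05603.
Using z* = 1.960 for 95%, ME = 1.960 × 0.05603 = 0.10982.
p̂₁ − p̂₂ = -0.1857; interval -0.1857 ± 0.10982 gives (-0.296, -0.076).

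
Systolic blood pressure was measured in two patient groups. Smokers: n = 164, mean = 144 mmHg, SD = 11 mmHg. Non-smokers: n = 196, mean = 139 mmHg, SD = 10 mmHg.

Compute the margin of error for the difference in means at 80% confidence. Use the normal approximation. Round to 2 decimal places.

1.43

Standard errors of each mean: 11/√164 = 0.8590 and 10/√196 = 0.7143.
SE(x̄₁ − x̄₂) = √(0.8590² + 0.7143²) = 1.1172 for independent samples with unequal variances.
With z* = 1.282, the margin is 1.282 × 1.1172 = 1.4323.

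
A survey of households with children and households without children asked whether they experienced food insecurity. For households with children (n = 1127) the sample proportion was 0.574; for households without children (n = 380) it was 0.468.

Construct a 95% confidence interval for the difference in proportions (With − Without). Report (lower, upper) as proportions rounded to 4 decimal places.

(0.0481, 0.1639)

Each SE is √(p̂(1−p̂)/n): √(0.5740·0.4260/1127) = 0.01473 and √(0.4680·0.5320/380) = 0.02560.
SE(p̂₁ − p̂₂) = √(SE₁² + SE₂²) = √(0.0002169729 + 0.00065536) = 0.02954, since the two samples are independent.
At 95% confidence z* = 1.960; margin = 1.960 × 0.02954 = 0.05790.
The difference is 0.5740 − 0.4680 = 0.1060, so the interval is 0.1060 ± 0.05790 = (0.0481, 0.1639).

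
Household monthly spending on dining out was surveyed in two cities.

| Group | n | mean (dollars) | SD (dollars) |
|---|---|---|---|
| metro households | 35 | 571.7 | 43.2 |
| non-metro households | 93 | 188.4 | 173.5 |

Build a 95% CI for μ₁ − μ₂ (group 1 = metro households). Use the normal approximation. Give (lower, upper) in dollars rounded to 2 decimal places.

Per-group SEs: s₁/√n₁ = 43.2/√35 = 7.3021, s₂/√n₂ = 173.5/√93 = 17.9911.
Unpooled SE of the difference: √(53.32066441 + 323.67967921) = 19.4165.
Margin of error = z* · SE = 1.960 × 19.4165 = 38.0563.
x̄₁ − x̄₂ = 571.7 − 188.4 = 383.3000.
CI: 383.3000 ± 38.0563 = (345.24, 421.36).

(345.24, 421.36)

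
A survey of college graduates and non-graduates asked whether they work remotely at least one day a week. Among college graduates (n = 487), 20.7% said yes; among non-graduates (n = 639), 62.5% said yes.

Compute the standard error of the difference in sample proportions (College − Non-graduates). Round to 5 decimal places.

0.02653

Each SE is √(p̂(1−p̂)/n): √(0.2070·0.7930/487) = 0.01836 and √(0.6250·0.3750/639) = 0.01915.
SE(p̂₁ − p̂₂) = √(SE₁² + SE₂²) = √(0.0003370896 + 0.0003667225) = 0.02653, since the two samples are independent.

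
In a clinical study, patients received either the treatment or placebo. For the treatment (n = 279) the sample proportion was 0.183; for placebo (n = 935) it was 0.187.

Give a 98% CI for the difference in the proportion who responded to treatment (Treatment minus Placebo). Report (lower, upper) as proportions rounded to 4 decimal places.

(-0.0655, 0.0575)

Each SE is √(p̂(1−p̂)/n): √(0.1830·0.8170/279) = 0.02315 and √(0.1870·0.8130/935) = 0.01275.
SE(p̂₁ − p̂₂) = √(SE₁² + SE₂²) = √(0.0005359225 + 0.0001625625) = 0.02643, since the two samples are independent.
At 98% confidence z* = 2.326; margin = 2.326 × 0.02643 = 0.06148.
The difference is 0.1830 − 0.1870 = -0.0040, so the interval is -0.0040 ± 0.06148 = (-0.0655, 0.0575).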